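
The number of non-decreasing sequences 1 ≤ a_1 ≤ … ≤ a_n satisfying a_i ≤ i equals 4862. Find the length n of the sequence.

9

Such sub-staircase sequences of length n are counted by C_n. Since C_9 = 4862, the index is 9.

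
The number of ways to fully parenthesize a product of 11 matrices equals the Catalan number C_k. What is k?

10

Bracketing 11 factors into binary products is counted by C_{11−1} = C_10.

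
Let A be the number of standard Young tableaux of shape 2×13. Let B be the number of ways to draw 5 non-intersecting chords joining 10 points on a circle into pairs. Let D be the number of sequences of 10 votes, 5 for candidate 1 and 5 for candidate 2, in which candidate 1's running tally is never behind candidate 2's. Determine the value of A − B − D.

742816

By the hook-length formula (or a Dyck-path bijection), SYT of shape 2×13 number C_13. So A = C_13 = 742900.
Non-crossing perfect matchings of 2n points on a circle are counted by C_n; with 10 points, n = 5. So B = C_5 = 42.
Ballot sequences with n votes each where one side never trails are Dyck words, counted by C_n; here n = 5. So D = C_5 = 42.
A − B − D = 742900 − 42 − 42 = 742816.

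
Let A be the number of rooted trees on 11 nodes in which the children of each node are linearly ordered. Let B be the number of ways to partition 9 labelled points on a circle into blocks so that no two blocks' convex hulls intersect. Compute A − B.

11934

Rooted ordered (plane) trees on m nodes have m−1 edges and are counted by C_{m−1}; m = 11 gives C_10. So A = C_10 = 16796.
The non-crossing partitions of [9] form a lattice of size C_9. So B = C_9 = 4862.
A − B = 16796 − 4862 = 11934.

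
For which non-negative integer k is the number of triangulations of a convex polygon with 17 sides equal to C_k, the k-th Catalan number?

15

The number of triangulations of a 17-gon is the Catalan number C_15 (index = sides − 2).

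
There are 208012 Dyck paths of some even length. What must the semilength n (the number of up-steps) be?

12

Dyck paths of semilength n are counted by C_n. Since C_12 = 208012, the index is 12.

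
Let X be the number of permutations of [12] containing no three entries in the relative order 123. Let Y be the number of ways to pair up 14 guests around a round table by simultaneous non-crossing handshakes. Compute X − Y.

Permutations of [n] avoiding any single length-3 pattern are counted by C_n; here n = 12. So X = C_12 = 208012.
Non-crossing handshake pairings of 2n people are counted by C_n; 14 people gives n = 7. So Y = C_7 = 429.
X − Y = 208012 − 429 = 207583.

207583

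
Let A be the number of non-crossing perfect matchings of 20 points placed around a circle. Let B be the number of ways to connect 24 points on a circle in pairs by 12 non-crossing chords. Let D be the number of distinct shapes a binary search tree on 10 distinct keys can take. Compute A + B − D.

208012

Non-crossing perfect matchings of 2n points on a circle are counted by C_n; with 20 points, n = 10. So A = C_10 = 16796.
Pairing 24 circle points by 12 non-crossing chords gives C_12 matchings. So B = C_12 = 208012.
Rooted binary trees with 10 nodes (each child slot possibly empty) number C_10. So D = C_10 = 16796.
A + B − D = 16796 + 208012 − 16796 = 208012.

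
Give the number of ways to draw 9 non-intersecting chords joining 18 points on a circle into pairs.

4862

Non-crossing perfect matchings of 2n points on a circle are counted by C_n; with 18 points, n = 9.
C_9 = C(18,9)/10 = 48620/10 = 4862.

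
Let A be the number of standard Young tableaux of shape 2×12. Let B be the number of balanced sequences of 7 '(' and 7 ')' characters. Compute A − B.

207583

Standard Young tableaux of shape 2×n are counted by C_n; here n = 12. So A = C_12 = 208012.
With 7 pairs the number of balanced bracket strings is the Catalan number C_7. So B = C_7 = 429.
A − B = 208012 − 429 = 207583.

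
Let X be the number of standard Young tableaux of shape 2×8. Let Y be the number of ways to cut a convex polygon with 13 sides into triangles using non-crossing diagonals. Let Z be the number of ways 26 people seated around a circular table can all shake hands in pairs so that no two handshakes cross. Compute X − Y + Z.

By the hook-length formula (or a Dyck-path bijection), SYT of shape 2×8 number C_8. So X = C_8 = 1430.
A convex 13-gon is triangulated into 11 triangles, and the number of such triangulations is the Catalan number C_{13−2} = C_11. So Y = C_11 = 58786.
Non-crossing handshake pairings of 2n people are counted by C_n; 26 people gives n = 13. So Z = C_13 = 742900.
X − Y + Z = 1430 − 58786 + 742900 = 685544.

685544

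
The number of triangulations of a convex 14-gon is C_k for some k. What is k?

12

Triangulations of a convex m-gon are counted by C_{m−2}; with m = 14 this is C_12.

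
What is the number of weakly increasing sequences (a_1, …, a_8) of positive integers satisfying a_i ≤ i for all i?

1430

Such sub-staircase sequences of length n are counted by C_n; here n = 8.
C_8 = 1430.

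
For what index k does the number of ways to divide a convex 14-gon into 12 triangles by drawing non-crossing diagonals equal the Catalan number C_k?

12

Triangulations of a convex m-gon are counted by C_{m−2}; with m = 14 this is C_12.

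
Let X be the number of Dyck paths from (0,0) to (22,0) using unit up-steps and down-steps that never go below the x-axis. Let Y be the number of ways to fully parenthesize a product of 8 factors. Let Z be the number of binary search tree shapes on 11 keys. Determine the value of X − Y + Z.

Paths of 11 up- and 11 down-steps that never dip below the axis are Dyck paths; their count is C_11. So X = C_11 = 58786.
Ways to associate a product of 8 factors correspond to binary trees on 8 leaves, so the count is C_7. So Y = C_7 = 429.
Binary trees (left/right distinguished) on n nodes are counted by C_n; here n = 11. So Z = C_11 = 58786.
X − Y + Z = 58786 − 429 + 58786 = 117143.

117143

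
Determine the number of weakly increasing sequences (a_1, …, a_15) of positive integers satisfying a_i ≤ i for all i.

Such sub-staircase sequences of length n are counted by C_n; here n = 15.
C_15 = C_14 · 2(2·14+1)/(14+2) = 2674440 · 58/16 = 9694845.

9694845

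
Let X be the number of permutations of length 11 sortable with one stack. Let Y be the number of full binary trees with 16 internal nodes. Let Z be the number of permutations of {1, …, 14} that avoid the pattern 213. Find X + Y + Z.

38090896

Stack-sortable permutations are exactly the 231-avoiding ones, counted by C_n; here n = 11. So X = C_11 = 58786.
The number of full binary trees on 16 internal nodes is the Catalan number C_16. So Y = C_16 = 35357670.
Permutations of [n] avoiding any single length-3 pattern are counted by C_n; here n = 14. So Z = C_14 = 2674440.
X + Y + Z = 58786 + 35357670 + 2674440 = 38090896.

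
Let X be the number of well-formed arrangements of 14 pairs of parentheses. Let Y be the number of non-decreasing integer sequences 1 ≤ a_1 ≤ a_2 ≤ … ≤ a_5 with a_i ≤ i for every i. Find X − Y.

With 14 pairs the number of balanced bracket strings is the Catalan number C_14. So X = C_14 = 2674440.
Weakly increasing sequences with a_i ≤ i biject with Dyck paths of semilength 5, so there are C_5. So Y = C_5 = 42.
X − Y = 2674440 − 42 = 2674398.

2674398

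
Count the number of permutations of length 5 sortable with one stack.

42

Stack-sortable permutations are exactly the 231-avoiding ones, counted by C_n; here n = 5.
C_5 = C_4 · 2(2·4+1)/(4+2) = 14 · 18/6 = 42.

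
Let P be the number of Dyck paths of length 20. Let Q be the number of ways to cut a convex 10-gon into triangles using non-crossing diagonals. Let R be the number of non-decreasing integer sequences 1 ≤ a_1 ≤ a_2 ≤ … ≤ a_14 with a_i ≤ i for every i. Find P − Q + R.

2689806

Paths of 10 up- and 10 down-steps that never dip below the axis are Dyck paths; their count is C_10. So P = C_10 = 16796.
Triangulations of a convex m-gon are counted by C_{m−2}; with m = 10 this is C_8. So Q = C_8 = 1430.
Such sub-staircase sequences of length n are counted by C_n; here n = 14. So R = C_14 = 2674440.
P − Q + R = 16796 − 1430 + 2674440 = 2689806.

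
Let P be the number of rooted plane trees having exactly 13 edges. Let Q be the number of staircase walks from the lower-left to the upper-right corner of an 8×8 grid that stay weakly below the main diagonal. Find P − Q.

741470

Rooted ordered trees with n edges are counted by C_n; here n = 13. So P = C_13 = 742900.
Sub-diagonal monotone paths from (0,0) to (8,8) biject with Dyck paths of semilength 8, giving C_8. So Q = C_8 = 1430.
P − Q = 742900 − 1430 = 741470.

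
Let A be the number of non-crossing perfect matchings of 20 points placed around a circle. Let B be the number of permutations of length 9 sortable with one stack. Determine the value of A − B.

11934

Non-crossing perfect matchings of 2n points on a circle are counted by C_n; with 20 points, n = 10. So A = C_10 = 16796.
Stack-sortable permutations are exactly the 231-avoiding ones, counted by C_n; here n = 9. So B = C_9 = 4862.
A − B = 16796 − 4862 = 11934.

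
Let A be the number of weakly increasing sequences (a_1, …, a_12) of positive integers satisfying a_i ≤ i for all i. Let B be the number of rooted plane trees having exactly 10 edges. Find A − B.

191216

Weakly increasing sequences with a_i ≤ i biject with Dyck paths of semilength 12, so there are C_12. So A = C_12 = 208012.
Rooted ordered trees with n edges are counted by C_n; here n = 10. So B = C_10 = 16796.
A − B = 208012 − 16796 = 191216.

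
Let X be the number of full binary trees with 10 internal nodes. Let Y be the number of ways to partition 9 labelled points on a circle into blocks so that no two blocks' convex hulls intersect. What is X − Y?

Full binary trees with n internal nodes are counted by C_n; here n = 10. So X = C_10 = 16796.
Non-crossing partitions of an n-element set are counted by C_n; here n = 9. So Y = C_9 = 4862.
X − Y = 16796 − 4862 = 11934.

11934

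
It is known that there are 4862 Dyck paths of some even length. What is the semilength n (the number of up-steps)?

Dyck paths of semilength n are counted by C_n. The Catalan number equal to 4862 is C_9.

9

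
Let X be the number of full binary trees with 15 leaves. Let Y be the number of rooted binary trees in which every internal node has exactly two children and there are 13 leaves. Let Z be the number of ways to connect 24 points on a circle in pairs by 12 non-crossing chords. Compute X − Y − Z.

A full binary tree with L leaves has L−1 internal nodes and is counted by C_{L−1}; L = 15 gives C_14. So X = C_14 = 2674440.
Full binary trees with 13 leaves have 13−1 = 12 internal nodes, so there are C_12 of them. So Y = C_12 = 208012.
Pairing 24 circle points by 12 non-crossing chords gives C_12 matchings. So Z = C_12 = 208012.
X − Y − Z = 2674440 − 208012 − 208012 = 2258416.

2258416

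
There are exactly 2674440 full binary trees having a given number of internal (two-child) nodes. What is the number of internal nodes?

14

Full binary trees with n internal nodes are counted by C_n. The Catalan number equal to 2674440 is C_14.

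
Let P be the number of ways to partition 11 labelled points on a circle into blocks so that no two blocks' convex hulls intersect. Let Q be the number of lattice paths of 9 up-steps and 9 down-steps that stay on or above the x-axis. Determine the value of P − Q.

53924

Non-crossing partitions of an n-element set are counted by C_n; here n = 11. So P = C_11 = 58786.
A Dyck path with 9 up-steps and 9 down-steps has semilength 9, so there are C_9 of them. So Q = C_9 = 4862.
P − Q = 58786 − 4862 = 53924.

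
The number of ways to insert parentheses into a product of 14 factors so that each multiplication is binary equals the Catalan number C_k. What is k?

13

Bracketing 14 factors into binary products is counted by C_{14−1} = C_13.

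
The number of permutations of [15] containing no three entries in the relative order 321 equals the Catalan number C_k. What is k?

For any fixed pattern of length 3, the pattern-avoiding permutations of [15] number C_15.

15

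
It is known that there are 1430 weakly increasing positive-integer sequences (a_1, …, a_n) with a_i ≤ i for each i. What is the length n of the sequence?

Such sub-staircase sequences of length n are counted by C_n, and C_8 = 1430.

8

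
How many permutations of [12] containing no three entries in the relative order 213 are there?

Permutations of [n] avoiding any single length-3 pattern are counted by C_n; here n = 12.
C_12 = C_11 · 2(2·11+1)/(11+2) = 58786 · 46/13 = 208012.

208012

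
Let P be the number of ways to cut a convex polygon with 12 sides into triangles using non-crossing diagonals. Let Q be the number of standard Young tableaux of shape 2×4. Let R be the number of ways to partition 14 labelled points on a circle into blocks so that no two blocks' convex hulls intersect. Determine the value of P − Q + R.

2691222

A convex 12-gon is triangulated into 10 triangles, and the number of such triangulations is the Catalan number C_{12−2} = C_10. So P = C_10 = 16796.
Standard Young tableaux of shape 2×n are counted by C_n; here n = 4. So Q = C_4 = 14.
The non-crossing partitions of [14] form a lattice of size C_14. So R = C_14 = 2674440.
P − Q + R = 16796 − 14 + 2674440 = 2691222.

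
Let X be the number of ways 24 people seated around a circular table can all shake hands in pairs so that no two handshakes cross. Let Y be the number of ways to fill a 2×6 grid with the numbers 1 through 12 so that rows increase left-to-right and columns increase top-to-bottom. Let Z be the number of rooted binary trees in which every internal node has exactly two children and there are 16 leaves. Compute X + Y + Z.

With 24 = 2·12 people, non-crossing handshake pairings are non-crossing perfect matchings on a circle, counted by C_12. So X = C_12 = 208012.
Standard Young tableaux of shape 2×n are counted by C_n; here n = 6. So Y = C_6 = 132.
A full binary tree with L leaves has L−1 internal nodes and is counted by C_{L−1}; L = 16 gives C_15. So Z = C_15 = 9694845.
X + Y + Z = 208012 + 132 + 9694845 = 9902989.

9902989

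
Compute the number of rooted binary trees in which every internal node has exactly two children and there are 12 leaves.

58786

A full binary tree with L leaves has L−1 internal nodes and is counted by C_{L−1}; L = 12 gives C_11.
C_11 = C(22,11)/12 = 705432/12 = 58786.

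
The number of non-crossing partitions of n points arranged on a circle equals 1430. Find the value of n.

Non-crossing partitions of [n] are counted by C_n. The Catalan number equal to 1430 is C_8.

8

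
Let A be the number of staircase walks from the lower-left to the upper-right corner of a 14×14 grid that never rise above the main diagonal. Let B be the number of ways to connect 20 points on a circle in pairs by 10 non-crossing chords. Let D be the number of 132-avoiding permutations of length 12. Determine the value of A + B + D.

2899248

Monotone paths in an n×n grid that stay weakly below the diagonal are counted by C_n; here n = 14. So A = C_14 = 2674440.
Pairing 20 circle points by 10 non-crossing chords gives C_10 matchings. So B = C_10 = 16796.
For any fixed pattern of length 3, the pattern-avoiding permutations of [12] number C_12. So D = C_12 = 208012.
A + B + D = 2674440 + 16796 + 208012 = 2899248.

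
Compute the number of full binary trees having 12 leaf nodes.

58786

A full binary tree with L leaves has L−1 internal nodes and is counted by C_{L−1}; L = 12 gives C_11.
C_11 = 58786.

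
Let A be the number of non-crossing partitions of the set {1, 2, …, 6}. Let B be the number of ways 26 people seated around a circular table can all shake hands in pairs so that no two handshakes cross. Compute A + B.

Non-crossing partitions of an n-element set are counted by C_n; here n = 6. So A = C_6 = 132.
With 26 = 2·13 people, non-crossing handshake pairings are non-crossing perfect matchings on a circle, counted by C_13. So B = C_13 = 742900.
A + B = 132 + 742900 = 743032.

743032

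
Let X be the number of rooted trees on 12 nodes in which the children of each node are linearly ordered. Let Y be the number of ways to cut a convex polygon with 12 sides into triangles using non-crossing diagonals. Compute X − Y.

A rooted plane tree on 12 nodes has 11 edges, and such trees are counted by C_11. So X = C_11 = 58786.
The number of triangulations of a 12-gon is the Catalan number C_10 (index = sides − 2). So Y = C_10 = 16796.
X − Y = 58786 − 16796 = 41990.

41990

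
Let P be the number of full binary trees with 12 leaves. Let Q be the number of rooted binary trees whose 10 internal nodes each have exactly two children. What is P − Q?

41990

Full binary trees with 12 leaves have 12−1 = 11 internal nodes, so there are C_11 of them. So P = C_11 = 58786.
The number of full binary trees on 10 internal nodes is the Catalan number C_10. So Q = C_10 = 16796.
P − Q = 58786 − 16796 = 41990.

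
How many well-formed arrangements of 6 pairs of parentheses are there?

Balanced strings of n pairs of brackets are counted by C_n; here n = 6.
C_6 = C_5 · 2(2·5+1)/(5+2) = 42 · 22/7 = 132.

132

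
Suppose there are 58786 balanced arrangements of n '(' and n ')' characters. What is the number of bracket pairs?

Balanced strings of n bracket-pairs are counted by C_n. Since C_11 = 58786, the index is 11.

11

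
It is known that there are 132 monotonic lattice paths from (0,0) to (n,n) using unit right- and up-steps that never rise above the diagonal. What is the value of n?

Such diagonal-avoiding paths in an n×n grid are counted by C_n; 132 = C_6.

6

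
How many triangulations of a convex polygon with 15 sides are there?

742900

A convex 15-gon is triangulated into 13 triangles, and the number of such triangulations is the Catalan number C_{15−2} = C_13.
C_13 = C(26,13)/14 = 10400600/14 = 742900.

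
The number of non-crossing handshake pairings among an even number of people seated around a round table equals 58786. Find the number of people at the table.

Non-crossing handshake pairings of 2n people are counted by C_n, and C_11 = 58786.
So n = 11, and there are 2n = 22 people.

22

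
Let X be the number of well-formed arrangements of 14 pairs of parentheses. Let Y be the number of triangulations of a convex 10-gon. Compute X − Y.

A balanced arrangement of 14 bracket pairs is a Dyck word of semilength 14, so the count is C_14. So X = C_14 = 2674440.
The number of triangulations of a 10-gon is the Catalan number C_8 (index = sides − 2). So Y = C_8 = 1430.
X − Y = 2674440 − 1430 = 2673010.

2673010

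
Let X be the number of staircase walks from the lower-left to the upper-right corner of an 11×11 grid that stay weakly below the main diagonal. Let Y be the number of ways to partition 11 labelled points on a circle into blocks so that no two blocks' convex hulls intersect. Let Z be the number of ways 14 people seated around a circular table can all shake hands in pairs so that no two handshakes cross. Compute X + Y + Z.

118001

Monotone paths in an n×n grid that stay weakly below the diagonal are counted by C_n; here n = 11. So X = C_11 = 58786.
Non-crossing partitions of an n-element set are counted by C_n; here n = 11. So Y = C_11 = 58786.
Non-crossing handshake pairings of 2n people are counted by C_n; 14 people gives n = 7. So Z = C_7 = 429.
X + Y + Z = 58786 + 58786 + 429 = 118001.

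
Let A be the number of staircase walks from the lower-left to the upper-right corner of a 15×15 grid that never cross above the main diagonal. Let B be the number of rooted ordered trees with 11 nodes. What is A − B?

9678049

Monotone paths in an n×n grid that stay weakly below the diagonal are counted by C_n; here n = 15. So A = C_15 = 9694845.
A rooted plane tree on 11 nodes has 10 edges, and such trees are counted by C_10. So B = C_10 = 16796.
A − B = 9694845 − 16796 = 9678049.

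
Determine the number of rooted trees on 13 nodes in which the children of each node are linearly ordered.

Rooted ordered (plane) trees on m nodes have m−1 edges and are counted by C_{m−1}; m = 13 gives C_12.
C_12 = C(24,12)/13 = 2704156/13 = 208012.

208012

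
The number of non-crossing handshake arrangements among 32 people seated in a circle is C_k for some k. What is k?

16

Non-crossing handshake pairings of 2n people are counted by C_n; 32 people gives n = 16.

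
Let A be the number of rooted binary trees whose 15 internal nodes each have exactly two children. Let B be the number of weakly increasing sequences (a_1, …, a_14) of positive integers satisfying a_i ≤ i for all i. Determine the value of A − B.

7020405

The number of full binary trees on 15 internal nodes is the Catalan number C_15. So A = C_15 = 9694845.
Weakly increasing sequences with a_i ≤ i biject with Dyck paths of semilength 14, so there are C_14. So B = C_14 = 2674440.
A − B = 9694845 − 2674440 = 7020405.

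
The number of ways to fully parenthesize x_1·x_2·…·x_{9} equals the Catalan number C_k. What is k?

8

Ways to associate a product of 9 factors correspond to binary trees on 9 leaves, so the count is C_8.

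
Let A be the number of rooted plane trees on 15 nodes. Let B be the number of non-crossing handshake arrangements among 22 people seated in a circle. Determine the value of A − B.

2615654

Rooted ordered (plane) trees on m nodes have m−1 edges and are counted by C_{m−1}; m = 15 gives C_14. So A = C_14 = 2674440.
Non-crossing handshake pairings of 2n people are counted by C_n; 22 people gives n = 11. So B = C_11 = 58786.
A − B = 2674440 − 58786 = 2615654.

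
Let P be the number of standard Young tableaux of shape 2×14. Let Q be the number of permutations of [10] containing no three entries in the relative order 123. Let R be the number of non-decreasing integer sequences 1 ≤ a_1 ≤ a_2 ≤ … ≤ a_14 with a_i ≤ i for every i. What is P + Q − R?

16796

Standard Young tableaux of shape 2×n are counted by C_n; here n = 14. So P = C_14 = 2674440.
For any fixed pattern of length 3, the pattern-avoiding permutations of [10] number C_10. So Q = C_10 = 16796.
Weakly increasing sequences with a_i ≤ i biject with Dyck paths of semilength 14, so there are C_14. So R = C_14 = 2674440.
P + Q − R = 2674440 + 16796 − 2674440 = 16796.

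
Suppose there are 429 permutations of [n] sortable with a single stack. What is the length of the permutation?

Stack-sortable permutations of [n] are counted by C_n; 429 = C_7.

7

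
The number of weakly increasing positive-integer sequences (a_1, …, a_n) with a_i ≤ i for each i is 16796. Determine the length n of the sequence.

10

Such sub-staircase sequences of length n are counted by C_n. Since C_10 = 16796, the index is 10.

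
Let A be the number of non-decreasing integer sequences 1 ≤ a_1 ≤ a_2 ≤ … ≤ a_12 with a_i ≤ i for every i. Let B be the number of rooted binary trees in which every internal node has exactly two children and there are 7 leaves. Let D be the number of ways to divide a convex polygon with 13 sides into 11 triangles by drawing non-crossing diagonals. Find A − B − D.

Weakly increasing sequences with a_i ≤ i biject with Dyck paths of semilength 12, so there are C_12. So A = C_12 = 208012.
Full binary trees with 7 leaves have 7−1 = 6 internal nodes, so there are C_6 of them. So B = C_6 = 132.
The number of triangulations of a 13-gon is the Catalan number C_11 (index = sides − 2). So D = C_11 = 58786.
A − B − D = 208012 − 132 − 58786 = 149094.

149094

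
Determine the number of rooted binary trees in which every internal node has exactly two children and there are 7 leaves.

132

Full binary trees with 7 leaves have 7−1 = 6 internal nodes, so there are C_6 of them.
C_6 = C(12,6)/7 = 924/7 = 132.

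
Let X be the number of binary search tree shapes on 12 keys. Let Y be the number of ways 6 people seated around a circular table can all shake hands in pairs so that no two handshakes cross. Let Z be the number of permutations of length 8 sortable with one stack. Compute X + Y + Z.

There are C_n binary search tree shapes on n keys; with n = 12 that is C_12. So X = C_12 = 208012.
With 6 = 2·3 people, non-crossing handshake pairings are non-crossing perfect matchings on a circle, counted by C_3. So Y = C_3 = 5.
By Knuth's characterisation, the stack-sortable permutations of length 8 are the 231-avoiders, numbering C_8. So Z = C_8 = 1430.
X + Y + Z = 208012 + 5 + 1430 = 209447.

209447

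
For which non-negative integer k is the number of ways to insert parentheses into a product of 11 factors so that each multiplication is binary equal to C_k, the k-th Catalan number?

10

Parenthesizations of m factors correspond to full binary trees with m leaves, counted by C_{m−1}; m = 11 gives C_10.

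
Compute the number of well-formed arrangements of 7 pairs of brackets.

Balanced strings of n pairs of brackets are counted by C_n; here n = 7.
C_7 = 429.

429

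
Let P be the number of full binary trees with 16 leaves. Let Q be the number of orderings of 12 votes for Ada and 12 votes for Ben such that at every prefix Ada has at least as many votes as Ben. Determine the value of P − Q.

9486833

Full binary trees with 16 leaves have 16−1 = 15 internal nodes, so there are C_15 of them. So P = C_15 = 9694845.
Ballot sequences with n votes each where one side never trails are Dyck words, counted by C_n; here n = 12. So Q = C_12 = 208012.
P − Q = 9694845 − 208012 = 9486833.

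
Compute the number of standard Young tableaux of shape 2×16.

35357670

By the hook-length formula (or a Dyck-path bijection), SYT of shape 2×16 number C_16.
C_16 = 35357670.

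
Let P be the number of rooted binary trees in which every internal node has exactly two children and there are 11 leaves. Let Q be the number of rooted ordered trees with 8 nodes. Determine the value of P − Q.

Full binary trees with 11 leaves have 11−1 = 10 internal nodes, so there are C_10 of them. So P = C_10 = 16796.
Rooted ordered (plane) trees on m nodes have m−1 edges and are counted by C_{m−1}; m = 8 gives C_7. So Q = C_7 = 429.
P − Q = 16796 − 429 = 16367.

16367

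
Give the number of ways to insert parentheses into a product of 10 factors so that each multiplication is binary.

Ways to associate a product of 10 factors correspond to binary trees on 10 leaves, so the count is C_9.
C_9 = 4862.

4862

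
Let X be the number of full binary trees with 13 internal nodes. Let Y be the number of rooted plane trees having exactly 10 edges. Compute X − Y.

726104

Full binary trees with n internal nodes are counted by C_n; here n = 13. So X = C_13 = 742900.
A rooted plane tree with 10 edges has 11 nodes, and the count is C_10. So Y = C_10 = 16796.
X − Y = 742900 − 16796 = 726104.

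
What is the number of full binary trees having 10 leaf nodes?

4862

A full binary tree with L leaves has L−1 internal nodes and is counted by C_{L−1}; L = 10 gives C_9.
C_9 = C_8 · 2(2·8+1)/(8+2) = 1430 · 34/10 = 4862.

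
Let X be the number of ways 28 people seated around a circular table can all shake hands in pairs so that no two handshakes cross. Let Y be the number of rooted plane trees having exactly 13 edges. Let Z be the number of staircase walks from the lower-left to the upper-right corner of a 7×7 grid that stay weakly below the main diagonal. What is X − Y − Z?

Non-crossing handshake pairings of 2n people are counted by C_n; 28 people gives n = 14. So X = C_14 = 2674440.
Rooted ordered trees with n edges are counted by C_n; here n = 13. So Y = C_13 = 742900.
Monotone paths in an n×n grid that stay weakly below the diagonal are counted by C_n; here n = 7. So Z = C_7 = 429.
X − Y − Z = 2674440 − 742900 − 429 = 1931111.

1931111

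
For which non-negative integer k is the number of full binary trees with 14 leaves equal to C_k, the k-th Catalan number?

Full binary trees with 14 leaves have 14−1 = 13 internal nodes, so there are C_13 of them.

13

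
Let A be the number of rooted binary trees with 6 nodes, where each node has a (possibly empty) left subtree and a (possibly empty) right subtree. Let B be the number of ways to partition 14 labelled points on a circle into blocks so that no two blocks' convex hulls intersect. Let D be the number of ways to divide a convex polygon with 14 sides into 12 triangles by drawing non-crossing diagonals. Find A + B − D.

There are C_n binary search tree shapes on n keys; with n = 6 that is C_6. So A = C_6 = 132.
The non-crossing partitions of [14] form a lattice of size C_14. So B = C_14 = 2674440.
A convex 14-gon is triangulated into 12 triangles, and the number of such triangulations is the Catalan number C_{14−2} = C_12. So D = C_12 = 208012.
A + B − D = 132 + 2674440 − 208012 = 2466560.

2466560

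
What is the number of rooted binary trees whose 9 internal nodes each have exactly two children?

The number of full binary trees on 9 internal nodes is the Catalan number C_9.
C_9 = C(18,9)/10 = 48620/10 = 4862.

4862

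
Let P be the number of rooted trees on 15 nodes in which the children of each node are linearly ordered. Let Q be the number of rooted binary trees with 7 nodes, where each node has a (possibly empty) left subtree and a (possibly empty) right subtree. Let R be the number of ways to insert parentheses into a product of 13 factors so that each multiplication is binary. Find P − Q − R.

A rooted plane tree on 15 nodes has 14 edges, and such trees are counted by C_14. So P = C_14 = 2674440.
Rooted binary trees with 7 nodes (each child slot possibly empty) number C_7. So Q = C_7 = 429.
Bracketing 13 factors into binary products is counted by C_{13−1} = C_12. So R = C_12 = 208012.
P − Q − R = 2674440 − 429 − 208012 = 2465999.

2465999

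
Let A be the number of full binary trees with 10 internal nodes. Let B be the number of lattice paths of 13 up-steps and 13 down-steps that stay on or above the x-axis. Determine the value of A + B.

The number of full binary trees on 10 internal nodes is the Catalan number C_10. So A = C_10 = 16796.
Dyck paths of semilength n (length 2n) are counted by C_n; here n = 13. So B = C_13 = 742900.
A + B = 16796 + 742900 = 759696.

759696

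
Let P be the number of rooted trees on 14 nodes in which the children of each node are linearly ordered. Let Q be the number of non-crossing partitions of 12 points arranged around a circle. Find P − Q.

A rooted plane tree on 14 nodes has 13 edges, and such trees are counted by C_13. So P = C_13 = 742900.
Non-crossing partitions of an n-element set are counted by C_n; here n = 12. So Q = C_12 = 208012.
P − Q = 742900 − 208012 = 534888.

534888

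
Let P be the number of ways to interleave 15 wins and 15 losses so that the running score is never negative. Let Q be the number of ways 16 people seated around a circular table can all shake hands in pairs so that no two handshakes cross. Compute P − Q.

Reading a vote for the leader as '(' and for the other as ')' turns such a sequence into a balanced string of 15 pairs, so the count is C_15. So P = C_15 = 9694845.
Non-crossing handshake pairings of 2n people are counted by C_n; 16 people gives n = 8. So Q = C_8 = 1430.
P − Q = 9694845 − 1430 = 9693415.

9693415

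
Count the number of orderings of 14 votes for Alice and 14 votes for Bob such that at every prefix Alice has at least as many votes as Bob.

Reading a vote for the leader as '(' and for the other as ')' turns such a sequence into a balanced string of 14 pairs, so the count is C_14.
C_14 = C(28,14)/15 = 40116600/15 = 2674440.

2674440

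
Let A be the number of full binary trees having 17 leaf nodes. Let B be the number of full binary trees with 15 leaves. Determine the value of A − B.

Full binary trees with 17 leaves have 17−1 = 16 internal nodes, so there are C_16 of them. So A = C_16 = 35357670.
Full binary trees with 15 leaves have 15−1 = 14 internal nodes, so there are C_14 of them. So B = C_14 = 2674440.
A − B = 35357670 − 2674440 = 32683230.

32683230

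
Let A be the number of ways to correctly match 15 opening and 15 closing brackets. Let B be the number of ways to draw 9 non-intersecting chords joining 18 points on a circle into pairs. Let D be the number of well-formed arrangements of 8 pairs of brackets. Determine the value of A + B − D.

A balanced arrangement of 15 bracket pairs is a Dyck word of semilength 15, so the count is C_15. So A = C_15 = 9694845.
Non-crossing perfect matchings of 2n points on a circle are counted by C_n; with 18 points, n = 9. So B = C_9 = 4862.
Balanced strings of n pairs of brackets are counted by C_n; here n = 8. So D = C_8 = 1430.
A + B − D = 9694845 + 4862 − 1430 = 9698277.

9698277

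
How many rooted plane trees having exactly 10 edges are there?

Rooted ordered trees with n edges are counted by C_n; here n = 10.
C_10 = C_9 · 2(2·9+1)/(9+2) = 4862 · 38/11 = 16796.

16796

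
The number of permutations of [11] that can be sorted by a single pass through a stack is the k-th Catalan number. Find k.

11

By Knuth's characterisation, the stack-sortable permutations of length 11 are the 231-avoiders, numbering C_11.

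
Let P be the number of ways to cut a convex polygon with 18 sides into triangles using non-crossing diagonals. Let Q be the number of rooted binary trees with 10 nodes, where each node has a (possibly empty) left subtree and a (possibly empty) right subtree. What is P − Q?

Triangulations of a convex m-gon are counted by C_{m−2}; with m = 18 this is C_16. So P = C_16 = 35357670.
Binary trees (left/right distinguished) on n nodes are counted by C_n; here n = 10. So Q = C_10 = 16796.
P − Q = 35357670 − 16796 = 35340874.

35340874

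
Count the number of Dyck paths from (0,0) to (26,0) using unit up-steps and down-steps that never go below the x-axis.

A Dyck path with 13 up-steps and 13 down-steps has semilength 13, so there are C_13 of them.
C_13 = C(26,13)/14 = 10400600/14 = 742900.

742900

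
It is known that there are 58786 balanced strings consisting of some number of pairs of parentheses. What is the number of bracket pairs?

11

Balanced strings of n bracket-pairs are counted by C_n. Since C_11 = 58786, the index is 11.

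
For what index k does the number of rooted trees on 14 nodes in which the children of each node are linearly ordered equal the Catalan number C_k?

13

Rooted ordered (plane) trees on m nodes have m−1 edges and are counted by C_{m−1}; m = 14 gives C_13.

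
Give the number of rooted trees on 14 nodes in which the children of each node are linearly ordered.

742900

Rooted ordered (plane) trees on m nodes have m−1 edges and are counted by C_{m−1}; m = 14 gives C_13.
C_13 = 742900.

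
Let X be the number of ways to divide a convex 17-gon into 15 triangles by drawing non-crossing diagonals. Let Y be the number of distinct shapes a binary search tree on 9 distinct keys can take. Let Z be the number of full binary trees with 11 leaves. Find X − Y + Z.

9706779

A convex 17-gon is triangulated into 15 triangles, and the number of such triangulations is the Catalan number C_{17−2} = C_15. So X = C_15 = 9694845.
There are C_n binary search tree shapes on n keys; with n = 9 that is C_9. So Y = C_9 = 4862.
A full binary tree with L leaves has L−1 internal nodes and is counted by C_{L−1}; L = 11 gives C_10. So Z = C_10 = 16796.
X − Y + Z = 9694845 − 4862 + 16796 = 9706779.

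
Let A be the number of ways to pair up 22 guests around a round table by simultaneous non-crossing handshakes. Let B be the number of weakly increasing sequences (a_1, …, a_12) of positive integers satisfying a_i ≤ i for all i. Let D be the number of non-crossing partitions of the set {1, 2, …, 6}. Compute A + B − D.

With 22 = 2·11 people, non-crossing handshake pairings are non-crossing perfect matchings on a circle, counted by C_11. So A = C_11 = 58786.
Such sub-staircase sequences of length n are counted by C_n; here n = 12. So B = C_12 = 208012.
Non-crossing partitions of an n-element set are counted by C_n; here n = 6. So D = C_6 = 132.
A + B − D = 58786 + 208012 − 132 = 266666.

266666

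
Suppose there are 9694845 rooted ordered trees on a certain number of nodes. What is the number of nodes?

16

Rooted ordered trees on m nodes are counted by C_{m−1}, and C_15 = 9694845.
So the index is 15, and the number of nodes is 15 + 1 = 16.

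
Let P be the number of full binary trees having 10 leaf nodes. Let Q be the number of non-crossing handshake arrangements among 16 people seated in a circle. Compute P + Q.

A full binary tree with L leaves has L−1 internal nodes and is counted by C_{L−1}; L = 10 gives C_9. So P = C_9 = 4862.
Non-crossing handshake pairings of 2n people are counted by C_n; 16 people gives n = 8. So Q = C_8 = 1430.
P + Q = 4862 + 1430 = 6292.

6292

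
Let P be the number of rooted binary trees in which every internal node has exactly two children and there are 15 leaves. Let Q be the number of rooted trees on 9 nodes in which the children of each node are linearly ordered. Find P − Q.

2673010

A full binary tree with L leaves has L−1 internal nodes and is counted by C_{L−1}; L = 15 gives C_14. So P = C_14 = 2674440.
A rooted plane tree on 9 nodes has 8 edges, and such trees are counted by C_8. So Q = C_8 = 1430.
P − Q = 2674440 − 1430 = 2673010.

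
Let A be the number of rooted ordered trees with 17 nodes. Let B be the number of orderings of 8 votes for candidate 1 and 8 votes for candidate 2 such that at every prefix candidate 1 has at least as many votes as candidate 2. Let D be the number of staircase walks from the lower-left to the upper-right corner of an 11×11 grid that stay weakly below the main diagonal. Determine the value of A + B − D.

35300314

Rooted ordered (plane) trees on m nodes have m−1 edges and are counted by C_{m−1}; m = 17 gives C_16. So A = C_16 = 35357670.
Ballot sequences with n votes each where one side never trails are Dyck words, counted by C_n; here n = 8. So B = C_8 = 1430.
Monotone paths in an n×n grid that stay weakly below the diagonal are counted by C_n; here n = 11. So D = C_11 = 58786.
A + B − D = 35357670 + 1430 − 58786 = 35300314.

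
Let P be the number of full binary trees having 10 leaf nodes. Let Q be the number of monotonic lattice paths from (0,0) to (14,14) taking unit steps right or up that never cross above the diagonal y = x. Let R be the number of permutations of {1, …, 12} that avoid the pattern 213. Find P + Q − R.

2471290

Full binary trees with 10 leaves have 10−1 = 9 internal nodes, so there are C_9 of them. So P = C_9 = 4862.
Monotone paths in an n×n grid that stay weakly below the diagonal are counted by C_n; here n = 14. So Q = C_14 = 2674440.
Permutations of [n] avoiding any single length-3 pattern are counted by C_n; here n = 12. So R = C_12 = 208012.
P + Q − R = 4862 + 2674440 − 208012 = 2471290.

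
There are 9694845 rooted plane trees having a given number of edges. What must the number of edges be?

15

Rooted ordered trees with n edges are counted by C_n; 9694845 = C_15.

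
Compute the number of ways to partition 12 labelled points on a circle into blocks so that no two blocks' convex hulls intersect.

208012

Non-crossing partitions of an n-element set are counted by C_n; here n = 12.
C_12 = 208012.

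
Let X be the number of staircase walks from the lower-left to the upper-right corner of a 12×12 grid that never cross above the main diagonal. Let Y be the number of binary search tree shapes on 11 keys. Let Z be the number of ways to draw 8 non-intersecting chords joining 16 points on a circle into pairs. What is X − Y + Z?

150656

Monotone paths in an n×n grid that stay weakly below the diagonal are counted by C_n; here n = 12. So X = C_12 = 208012.
Rooted binary trees with 11 nodes (each child slot possibly empty) number C_11. So Y = C_11 = 58786.
Pairing 16 circle points by 8 non-crossing chords gives C_8 matchings. So Z = C_8 = 1430.
X − Y + Z = 208012 − 58786 + 1430 = 150656.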